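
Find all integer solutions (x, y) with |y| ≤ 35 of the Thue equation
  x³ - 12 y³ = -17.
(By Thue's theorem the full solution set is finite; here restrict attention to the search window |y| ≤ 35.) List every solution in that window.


The equation is x³ - 12y³ = -17. For fixed y, x³ = 12·y³ − 17, so a solution requires the RHS to be a perfect cube.
Strategy: iterate y from -35 to 35, compute RHS = 12·y³ − 17, and check whether it is a (positive or negative) perfect cube.
Check small values of y:
  y = 0: RHS = -17 is not a perfect cube.
  y = 1: RHS = -5 is not a perfect cube.
  y = -1: RHS = -29 is not a perfect cube.
  y = 2: RHS = 79 is not a perfect cube.
  y = -2: RHS = -113 is not a perfect cube.
  y = 3: RHS = 307 is not a perfect cube.
  y = -3: RHS = -341 is not a perfect cube.
Continuing the search up to |y| = 35 finds no solutions either.
No (x, y) in the scanned range satisfies the equation.

No integer solutions with |y| ≤ 35.


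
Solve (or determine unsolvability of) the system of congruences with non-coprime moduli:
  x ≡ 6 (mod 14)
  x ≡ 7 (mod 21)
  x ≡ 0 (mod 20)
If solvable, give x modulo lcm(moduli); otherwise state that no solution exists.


Moduli 14, 21, 20 are not pairwise coprime, so CRT works modulo lcm(m_i) when all pairwise compatibility conditions hold.
Pairwise compatibility: gcd(m_i, m_j) must divide a_i - a_j for every pair.
Merge one congruence at a time:
  Start: x ≡ 6 (mod 14).
  Combine with x ≡ 7 (mod 21): gcd(14, 21) = 7, and 7 - 6 = 1 is NOT divisible by 7.
    ⇒ system is inconsistent (no integer solution).

No solution (the system is inconsistent).


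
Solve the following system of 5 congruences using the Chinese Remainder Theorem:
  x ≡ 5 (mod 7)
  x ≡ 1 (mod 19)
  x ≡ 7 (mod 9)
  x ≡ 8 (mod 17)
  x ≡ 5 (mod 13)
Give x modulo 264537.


Product of moduli M = 7 · 19 · 9 · 17 · 13 = 264537.
Merge one congruence at a time:
  Start: x ≡ 5 (mod 7).
  Combine with x ≡ 1 (mod 19); new modulus lcm = 133.
    Write x = 5 + 7·t and substitute into x ≡ 1 (mod 19): 7·t ≡ 1 − 5 = -4 (mod 19).
    Reduce coefficients mod 19: 7·t ≡ 15 (mod 19).
    The inverse of 7 mod 19 is 11 (since 7·11 = 77 = 4·19 + 1), so t ≡ 11·15 = 165 ≡ 13 (mod 19).
    Then x = 5 + 7·13 = 96, valid modulo lcm(7, 19) = 133: x ≡ 96 (mod 133).
  Combine with x ≡ 7 (mod 9); new modulus lcm = 1197.
    Write x = 96 + 133·t and substitute into x ≡ 7 (mod 9): 133·t ≡ 7 − 96 = -89 (mod 9).
    Reduce coefficients mod 9: 7·t ≡ 1 (mod 9).
    The inverse of 7 mod 9 is 4 (since 7·4 = 28 = 3·9 + 1), so t ≡ 4·1 = 4 ≡ 4 (mod 9).
    Then x = 96 + 133·4 = 628, valid modulo lcm(133, 9) = 1197: x ≡ 628 (mod 1197).
  Combine with x ≡ 8 (mod 17); new modulus lcm = 20349.
    Write x = 628 + 1197·t and substitute into x ≡ 8 (mod 17): 1197·t ≡ 8 − 628 = -620 (mod 17).
    Reduce coefficients mod 17: 7·t ≡ 9 (mod 17).
    The inverse of 7 mod 17 is 5 (since 7·5 = 35 = 2·17 + 1), so t ≡ 5·9 = 45 ≡ 11 (mod 17).
    Then x = 628 + 1197·11 = 13795, valid modulo lcm(1197, 17) = 20349: x ≡ 13795 (mod 20349).
  Combine with x ≡ 5 (mod 13); new modulus lcm = 264537.
    Write x = 13795 + 20349·t and substitute into x ≡ 5 (mod 13): 20349·t ≡ 5 − 13795 = -13790 (mod 13).
    Reduce coefficients mod 13: 4·t ≡ 3 (mod 13).
    The inverse of 4 mod 13 is 10 (since 4·10 = 40 = 3·13 + 1), so t ≡ 10·3 = 30 ≡ 4 (mod 13).
    Then x = 13795 + 20349·4 = 95191, valid modulo lcm(20349, 13) = 264537: x ≡ 95191 (mod 264537).
Verify against each original: 95191 mod 7 = 5, 95191 mod 19 = 1, 95191 mod 9 = 7, 95191 mod 17 = 8, 95191 mod 13 = 5.

x ≡ 95191 (mod 264537).


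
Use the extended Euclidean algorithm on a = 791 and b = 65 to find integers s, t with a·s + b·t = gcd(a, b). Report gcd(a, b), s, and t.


Euclidean algorithm on (791, 65) — divide until remainder is 0:
  791 = 12 · 65 + 11
  65 = 5 · 11 + 10
  11 = 1 · 10 + 1
  10 = 10 · 1 + 0
gcd(791, 65) = 1.
Track Bezout coefficients alongside the remainders: start with r₀ = 791 = a·1 + b·0 (s = 1, t = 0) and r₁ = 65 = a·0 + b·1 (s = 0, t = 1); each new remainder r_{k+1} = r_{k-1} − q_k·r_k inherits s_{k+1} = s_{k-1} − q_k·s_k, t_{k+1} = t_{k-1} − q_k·t_k, so r_k = a·s_k + b·t_k at every step:
  q = 12: r = 11, s = 1 − 12·0 = 1, t = 0 − 12·1 = -12  (check: 791·1 + 65·(-12) = 11)
  q = 5: r = 10, s = 0 − 5·1 = -5, t = 1 − 5·(-12) = 61  (check: 791·(-5) + 65·61 = 10)
  q = 1: r = 1, s = 1 − 1·(-5) = 6, t = -12 − 1·61 = -73  (check: 791·6 + 65·(-73) = 1)
The row with r = 1 (the gcd) gives the Bezout coefficients s = 6, t = -73.
Result: 791 · (6) + 65 · (-73) = 1.

gcd(791, 65) = 1; s = 6, t = -73 (check: 791·6 + 65·(-73) = 1).


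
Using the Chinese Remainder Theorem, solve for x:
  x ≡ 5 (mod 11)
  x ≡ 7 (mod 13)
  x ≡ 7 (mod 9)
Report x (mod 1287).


Moduli 11, 13, 9 are pairwise coprime; by CRT there is a unique solution modulo M = 11 · 13 · 9 = 1287.
Solve pairwise, accumulating the modulus:
  Start with x ≡ 5 (mod 11).
  Combine with x ≡ 7 (mod 13): since gcd(11, 13) = 1, we get a unique residue mod 143.
    Write x = 5 + 11·t and substitute into x ≡ 7 (mod 13): 11·t ≡ 7 − 5 = 2 (mod 13).
    The inverse of 11 mod 13 is 6 (since 11·6 = 66 = 5·13 + 1), so t ≡ 6·2 = 12 ≡ 12 (mod 13).
    Then x = 5 + 11·12 = 137, valid modulo lcm(11, 13) = 143: x ≡ 137 (mod 143).
  Combine with x ≡ 7 (mod 9): since gcd(143, 9) = 1, we get a unique residue mod 1287.
    Write x = 137 + 143·t and substitute into x ≡ 7 (mod 9): 143·t ≡ 7 − 137 = -130 (mod 9).
    Reduce coefficients mod 9: 8·t ≡ 5 (mod 9).
    The inverse of 8 mod 9 is 8 (since 8·8 = 64 = 7·9 + 1), so t ≡ 8·5 = 40 ≡ 4 (mod 9).
    Then x = 137 + 143·4 = 709, valid modulo lcm(143, 9) = 1287: x ≡ 709 (mod 1287).
Verify: 709 mod 11 = 5 ✓, 709 mod 13 = 7 ✓, 709 mod 9 = 7 ✓.

x ≡ 709 (mod 1287).


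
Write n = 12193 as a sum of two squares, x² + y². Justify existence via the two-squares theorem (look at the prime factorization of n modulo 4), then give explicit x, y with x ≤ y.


Step 1: Factor n = 12193 = 89 · 137.
Step 2: Check the mod-4 condition on each prime factor: 89 ≡ 1 (mod 4), exponent 1; 137 ≡ 1 (mod 4), exponent 1.
All primes ≡ 3 (mod 4) appear to even exponent (or don't appear), so by the two-squares theorem n IS expressible as a sum of two squares.
Step 3: Build a representation. Here n = 89 · 137 is a product of primes ≡ 1 (mod 4). Each prime p ≡ 1 (mod 4) is itself a sum of two squares; find a² by testing p − a² for a perfect square:
  89: 89 − 1² = 88, 89 − 2² = 85, 89 − 3² = 80, 89 − 4² = 73, 89 − 5² = 64 = 8² ⇒ 89 = 5² + 8².
  137: 137 − 1² = 136, 137 − 2² = 133, 137 − 3² = 128, 137 − 4² = 121 = 11² ⇒ 137 = 4² + 11².
  Combine using the Brahmagupta–Fibonacci identity (a² + b²)(c² + d²) = (ac − bd)² + (ad + bc)² = (ac + bd)² + (ad − bc)²:
  89 · 137 = 12193: from (5² + 8²)(4² + 11²), take (5·4 − 8·11, 5·11 + 8·4) = (20 − 88, 55 + 32) = (-68, 87); dropping signs (only squares matter) gives (68, 87); check 68² + 87² = 4624 + 7569 = 12193 ✓.
Step 4: Order so x ≤ y and verify: 68² + 87² = 4624 + 7569 = 12193 = n. ✓

n = 12193 = 68² + 87² (one valid representation with x ≤ y).


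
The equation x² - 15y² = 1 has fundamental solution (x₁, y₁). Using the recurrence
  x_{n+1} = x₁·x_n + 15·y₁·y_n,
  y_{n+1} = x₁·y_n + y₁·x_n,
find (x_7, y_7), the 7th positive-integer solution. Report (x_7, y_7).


Step 1: Find the fundamental solution (x₁, y₁) of x² - 15y² = 1.
  Expand √15 as a continued fraction. a₀ = ⌊√15⌋ = 3; iterate m_{k+1} = d_k·a_k − m_k, d_{k+1} = (15 − m_{k+1}²)/d_k, a_{k+1} = ⌊(a₀ + m_{k+1})/d_{k+1}⌋ (starting m₀ = 0, d₀ = 1), with convergents p_k = a_k·p_{k-1} + p_{k-2}, q_k = a_k·q_{k-1} + q_{k-2} (p₋₁ = 1, q₋₁ = 0):
  k = 0: a₀ = 3; p₀/q₀ = 3/1; p₀² − 15·q₀² = 9 − 15 = -6.
  k = 1: m = 3, d = 6, a = ⌊(3 + 3)/6⌋ = 1; p/q = (1·3 + 1)/(1·1 + 0) = 4/1; p² − 15·q² = 16 − 15 = 1.
  The first convergent with p² − 15·q² = 1 gives the fundamental solution (x₁, y₁) = (4, 1).
Step 2: Apply the recurrence (x_{n+1}, y_{n+1}) = (x₁x_n + 15y₁y_n, x₁y_n + y₁x_n) repeatedly.
  From (x_1, y_1) = (4, 1): x_2 = 4·4 + 15·1·1 = 31; y_2 = 4·1 + 1·4 = 8.
  From (x_2, y_2) = (31, 8): x_3 = 4·31 + 15·1·8 = 244; y_3 = 4·8 + 1·31 = 63.
  From (x_3, y_3) = (244, 63): x_4 = 4·244 + 15·1·63 = 1921; y_4 = 4·63 + 1·244 = 496.
  From (x_4, y_4) = (1921, 496): x_5 = 4·1921 + 15·1·496 = 15124; y_5 = 4·496 + 1·1921 = 3905.
  From (x_5, y_5) = (15124, 3905): x_6 = 4·15124 + 15·1·3905 = 119071; y_6 = 4·3905 + 1·15124 = 30744.
  From (x_6, y_6) = (119071, 30744): x_7 = 4·119071 + 15·1·30744 = 937444; y_7 = 4·30744 + 1·119071 = 242047.
Step 3: Verify x_7² - 15·y_7² = 878801253136 - 878801253135 = 1 (should be 1). ✓

(x_1, y_1) = (4, 1); (x_7, y_7) = (937444, 242047).


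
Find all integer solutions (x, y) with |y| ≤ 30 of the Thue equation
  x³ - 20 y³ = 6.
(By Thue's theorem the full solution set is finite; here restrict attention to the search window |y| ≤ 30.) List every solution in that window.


The equation is x³ - 20y³ = 6. For fixed y, x³ = 20·y³ + 6, so a solution requires the RHS to be a perfect cube.
Strategy: iterate y from -30 to 30, compute RHS = 20·y³ + 6, and check whether it is a (positive or negative) perfect cube.
Check small values of y:
  y = 0: RHS = 6 is not a perfect cube.
  y = 1: RHS = 26 is not a perfect cube.
  y = -1: RHS = -14 is not a perfect cube.
  y = 2: RHS = 166 is not a perfect cube.
  y = -2: RHS = -154 is not a perfect cube.
  y = 3: RHS = 546 is not a perfect cube.
  y = -3: RHS = -534 is not a perfect cube.
Continuing the search up to |y| = 30 finds no solutions either.
No (x, y) in the scanned range satisfies the equation.

No integer solutions with |y| ≤ 30.


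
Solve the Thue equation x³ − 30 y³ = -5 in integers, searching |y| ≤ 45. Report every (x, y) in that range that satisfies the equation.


The equation is x³ - 30y³ = -5. For fixed y, x³ = 30·y³ − 5, so a solution requires the RHS to be a perfect cube.
Strategy: iterate y from -45 to 45, compute RHS = 30·y³ − 5, and check whether it is a (positive or negative) perfect cube.
Check small values of y:
  y = 0: RHS = -5 is not a perfect cube.
  y = 1: RHS = 25 is not a perfect cube.
  y = -1: RHS = -35 is not a perfect cube.
  y = 2: RHS = 235 is not a perfect cube.
  y = -2: RHS = -245 is not a perfect cube.
  y = 3: RHS = 805 is not a perfect cube.
  y = -3: RHS = -815 is not a perfect cube.
Continuing the search up to |y| = 45 finds no solutions either.
No (x, y) in the scanned range satisfies the equation.

No integer solutions with |y| ≤ 45.


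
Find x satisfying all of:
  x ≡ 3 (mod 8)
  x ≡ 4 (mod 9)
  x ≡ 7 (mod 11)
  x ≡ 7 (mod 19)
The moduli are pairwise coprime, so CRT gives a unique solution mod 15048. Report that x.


Product of moduli M = 8 · 9 · 11 · 19 = 15048.
Merge one congruence at a time:
  Start: x ≡ 3 (mod 8).
  Combine with x ≡ 4 (mod 9); new modulus lcm = 72.
    Write x = 3 + 8·t and substitute into x ≡ 4 (mod 9): 8·t ≡ 4 − 3 = 1 (mod 9).
    The inverse of 8 mod 9 is 8 (since 8·8 = 64 = 7·9 + 1), so t ≡ 8·1 = 8 ≡ 8 (mod 9).
    Then x = 3 + 8·8 = 67, valid modulo lcm(8, 9) = 72: x ≡ 67 (mod 72).
  Combine with x ≡ 7 (mod 11); new modulus lcm = 792.
    Write x = 67 + 72·t and substitute into x ≡ 7 (mod 11): 72·t ≡ 7 − 67 = -60 (mod 11).
    Reduce coefficients mod 11: 6·t ≡ 6 (mod 11).
    The inverse of 6 mod 11 is 2 (since 6·2 = 12 = 1·11 + 1), so t ≡ 2·6 = 12 ≡ 1 (mod 11).
    Then x = 67 + 72·1 = 139, valid modulo lcm(72, 11) = 792: x ≡ 139 (mod 792).
  Combine with x ≡ 7 (mod 19); new modulus lcm = 15048.
    Write x = 139 + 792·t and substitute into x ≡ 7 (mod 19): 792·t ≡ 7 − 139 = -132 (mod 19).
    Reduce coefficients mod 19: 13·t ≡ 1 (mod 19).
    The inverse of 13 mod 19 is 3 (since 13·3 = 39 = 2·19 + 1), so t ≡ 3·1 = 3 ≡ 3 (mod 19).
    Then x = 139 + 792·3 = 2515, valid modulo lcm(792, 19) = 15048: x ≡ 2515 (mod 15048).
Verify against each original: 2515 mod 8 = 3, 2515 mod 9 = 4, 2515 mod 11 = 7, 2515 mod 19 = 7.

x ≡ 2515 (mod 15048).


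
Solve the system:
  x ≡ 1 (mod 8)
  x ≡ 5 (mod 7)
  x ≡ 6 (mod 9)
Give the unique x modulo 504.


Moduli 8, 7, 9 are pairwise coprime; by CRT there is a unique solution modulo M = 8 · 7 · 9 = 504.
Solve pairwise, accumulating the modulus:
  Start with x ≡ 1 (mod 8).
  Combine with x ≡ 5 (mod 7): since gcd(8, 7) = 1, we get a unique residue mod 56.
    Write x = 1 + 8·t and substitute into x ≡ 5 (mod 7): 8·t ≡ 5 − 1 = 4 (mod 7).
    Reduce coefficients mod 7: 1·t ≡ 4 (mod 7).
    So t ≡ 4 (mod 7).
    Then x = 1 + 8·4 = 33, valid modulo lcm(8, 7) = 56: x ≡ 33 (mod 56).
  Combine with x ≡ 6 (mod 9): since gcd(56, 9) = 1, we get a unique residue mod 504.
    Write x = 33 + 56·t and substitute into x ≡ 6 (mod 9): 56·t ≡ 6 − 33 = -27 (mod 9).
    Reduce coefficients mod 9: 2·t ≡ 0 (mod 9).
    The inverse of 2 mod 9 is 5 (since 2·5 = 10 = 1·9 + 1), so t ≡ 5·0 = 0 ≡ 0 (mod 9).
    Then x = 33 + 56·0 = 33, valid modulo lcm(56, 9) = 504: x ≡ 33 (mod 504).
Verify: 33 mod 8 = 1 ✓, 33 mod 7 = 5 ✓, 33 mod 9 = 6 ✓.

x ≡ 33 (mod 504).


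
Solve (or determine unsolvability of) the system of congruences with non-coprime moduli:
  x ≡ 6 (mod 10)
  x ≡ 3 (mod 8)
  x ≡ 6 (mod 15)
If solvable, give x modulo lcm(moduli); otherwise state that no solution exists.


Moduli 10, 8, 15 are not pairwise coprime, so CRT works modulo lcm(m_i) when all pairwise compatibility conditions hold.
Pairwise compatibility: gcd(m_i, m_j) must divide a_i - a_j for every pair.
Merge one congruence at a time:
  Start: x ≡ 6 (mod 10).
  Combine with x ≡ 3 (mod 8): gcd(10, 8) = 2, and 3 - 6 = -3 is NOT divisible by 2.
    ⇒ system is inconsistent (no integer solution).

No solution (the system is inconsistent).


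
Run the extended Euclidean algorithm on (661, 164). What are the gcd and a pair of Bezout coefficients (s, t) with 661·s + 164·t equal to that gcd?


Euclidean algorithm on (661, 164) — divide until remainder is 0:
  661 = 4 · 164 + 5
  164 = 32 · 5 + 4
  5 = 1 · 4 + 1
  4 = 4 · 1 + 0
gcd(661, 164) = 1.
Track Bezout coefficients alongside the remainders: start with r₀ = 661 = a·1 + b·0 (s = 1, t = 0) and r₁ = 164 = a·0 + b·1 (s = 0, t = 1); each new remainder r_{k+1} = r_{k-1} − q_k·r_k inherits s_{k+1} = s_{k-1} − q_k·s_k, t_{k+1} = t_{k-1} − q_k·t_k, so r_k = a·s_k + b·t_k at every step:
  q = 4: r = 5, s = 1 − 4·0 = 1, t = 0 − 4·1 = -4  (check: 661·1 + 164·(-4) = 5)
  q = 32: r = 4, s = 0 − 32·1 = -32, t = 1 − 32·(-4) = 129  (check: 661·(-32) + 164·129 = 4)
  q = 1: r = 1, s = 1 − 1·(-32) = 33, t = -4 − 1·129 = -133  (check: 661·33 + 164·(-133) = 1)
The row with r = 1 (the gcd) gives the Bezout coefficients s = 33, t = -133.
Result: 661 · (33) + 164 · (-133) = 1.

gcd(661, 164) = 1; s = 33, t = -133 (check: 661·33 + 164·(-133) = 1).


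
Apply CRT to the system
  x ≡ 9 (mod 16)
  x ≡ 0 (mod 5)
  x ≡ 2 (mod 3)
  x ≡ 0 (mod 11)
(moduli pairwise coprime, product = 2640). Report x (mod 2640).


Product of moduli M = 16 · 5 · 3 · 11 = 2640.
Merge one congruence at a time:
  Start: x ≡ 9 (mod 16).
  Combine with x ≡ 0 (mod 5); new modulus lcm = 80.
    Write x = 9 + 16·t and substitute into x ≡ 0 (mod 5): 16·t ≡ 0 − 9 = -9 (mod 5).
    Reduce coefficients mod 5: 1·t ≡ 1 (mod 5).
    So t ≡ 1 (mod 5).
    Then x = 9 + 16·1 = 25, valid modulo lcm(16, 5) = 80: x ≡ 25 (mod 80).
  Combine with x ≡ 2 (mod 3); new modulus lcm = 240.
    Write x = 25 + 80·t and substitute into x ≡ 2 (mod 3): 80·t ≡ 2 − 25 = -23 (mod 3).
    Reduce coefficients mod 3: 2·t ≡ 1 (mod 3).
    The inverse of 2 mod 3 is 2 (since 2·2 = 4 = 1·3 + 1), so t ≡ 2·1 = 2 ≡ 2 (mod 3).
    Then x = 25 + 80·2 = 185, valid modulo lcm(80, 3) = 240: x ≡ 185 (mod 240).
  Combine with x ≡ 0 (mod 11); new modulus lcm = 2640.
    Write x = 185 + 240·t and substitute into x ≡ 0 (mod 11): 240·t ≡ 0 − 185 = -185 (mod 11).
    Reduce coefficients mod 11: 9·t ≡ 2 (mod 11).
    The inverse of 9 mod 11 is 5 (since 9·5 = 45 = 4·11 + 1), so t ≡ 5·2 = 10 ≡ 10 (mod 11).
    Then x = 185 + 240·10 = 2585, valid modulo lcm(240, 11) = 2640: x ≡ 2585 (mod 2640).
Verify against each original: 2585 mod 16 = 9, 2585 mod 5 = 0, 2585 mod 3 = 2, 2585 mod 11 = 0.

x ≡ 2585 (mod 2640).


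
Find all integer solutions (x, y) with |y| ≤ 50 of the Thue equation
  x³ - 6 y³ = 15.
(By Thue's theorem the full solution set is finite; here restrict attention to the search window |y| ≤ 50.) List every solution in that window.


The equation is x³ - 6y³ = 15. For fixed y, x³ = 6·y³ + 15, so a solution requires the RHS to be a perfect cube.
Strategy: iterate y from -50 to 50, compute RHS = 6·y³ + 15, and check whether it is a (positive or negative) perfect cube.
Check small values of y:
  y = 0: RHS = 15 is not a perfect cube.
  y = 1: RHS = 21 is not a perfect cube.
  y = -1: RHS = 9 is not a perfect cube.
  y = 2: RHS = 63 is not a perfect cube.
  y = -2: RHS = -33 is not a perfect cube.
  y = 3: RHS = 177 is not a perfect cube.
  y = -3: RHS = -147 is not a perfect cube.
Continuing the search up to |y| = 50 finds no solutions either.
No (x, y) in the scanned range satisfies the equation.

No integer solutions with |y| ≤ 50.


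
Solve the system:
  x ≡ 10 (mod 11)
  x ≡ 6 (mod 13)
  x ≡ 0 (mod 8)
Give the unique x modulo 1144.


Moduli 11, 13, 8 are pairwise coprime; by CRT there is a unique solution modulo M = 11 · 13 · 8 = 1144.
Solve pairwise, accumulating the modulus:
  Start with x ≡ 10 (mod 11).
  Combine with x ≡ 6 (mod 13): since gcd(11, 13) = 1, we get a unique residue mod 143.
    Write x = 10 + 11·t and substitute into x ≡ 6 (mod 13): 11·t ≡ 6 − 10 = -4 (mod 13).
    Reduce coefficients mod 13: 11·t ≡ 9 (mod 13).
    The inverse of 11 mod 13 is 6 (since 11·6 = 66 = 5·13 + 1), so t ≡ 6·9 = 54 ≡ 2 (mod 13).
    Then x = 10 + 11·2 = 32, valid modulo lcm(11, 13) = 143: x ≡ 32 (mod 143).
  Combine with x ≡ 0 (mod 8): since gcd(143, 8) = 1, we get a unique residue mod 1144.
    Write x = 32 + 143·t and substitute into x ≡ 0 (mod 8): 143·t ≡ 0 − 32 = -32 (mod 8).
    Reduce coefficients mod 8: 7·t ≡ 0 (mod 8).
    The inverse of 7 mod 8 is 7 (since 7·7 = 49 = 6·8 + 1), so t ≡ 7·0 = 0 ≡ 0 (mod 8).
    Then x = 32 + 143·0 = 32, valid modulo lcm(143, 8) = 1144: x ≡ 32 (mod 1144).
Verify: 32 mod 11 = 10 ✓, 32 mod 13 = 6 ✓, 32 mod 8 = 0 ✓.

x ≡ 32 (mod 1144).


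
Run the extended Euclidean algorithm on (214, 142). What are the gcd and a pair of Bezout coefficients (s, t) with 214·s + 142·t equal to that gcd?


Euclidean algorithm on (214, 142) — divide until remainder is 0:
  214 = 1 · 142 + 72
  142 = 1 · 72 + 70
  72 = 1 · 70 + 2
  70 = 35 · 2 + 0
gcd(214, 142) = 2.
Track Bezout coefficients alongside the remainders: start with r₀ = 214 = a·1 + b·0 (s = 1, t = 0) and r₁ = 142 = a·0 + b·1 (s = 0, t = 1); each new remainder r_{k+1} = r_{k-1} − q_k·r_k inherits s_{k+1} = s_{k-1} − q_k·s_k, t_{k+1} = t_{k-1} − q_k·t_k, so r_k = a·s_k + b·t_k at every step:
  q = 1: r = 72, s = 1 − 1·0 = 1, t = 0 − 1·1 = -1  (check: 214·1 + 142·(-1) = 72)
  q = 1: r = 70, s = 0 − 1·1 = -1, t = 1 − 1·(-1) = 2  (check: 214·(-1) + 142·2 = 70)
  q = 1: r = 2, s = 1 − 1·(-1) = 2, t = -1 − 1·2 = -3  (check: 214·2 + 142·(-3) = 2)
The row with r = 2 (the gcd) gives the Bezout coefficients s = 2, t = -3.
Result: 214 · (2) + 142 · (-3) = 2.

gcd(214, 142) = 2; s = 2, t = -3 (check: 214·2 + 142·(-3) = 2).


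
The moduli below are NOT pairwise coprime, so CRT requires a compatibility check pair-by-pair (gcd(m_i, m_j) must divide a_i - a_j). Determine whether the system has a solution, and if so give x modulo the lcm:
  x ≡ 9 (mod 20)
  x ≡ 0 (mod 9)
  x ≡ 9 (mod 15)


Moduli 20, 9, 15 are not pairwise coprime, so CRT works modulo lcm(m_i) when all pairwise compatibility conditions hold.
Pairwise compatibility: gcd(m_i, m_j) must divide a_i - a_j for every pair.
Merge one congruence at a time:
  Start: x ≡ 9 (mod 20).
  Combine with x ≡ 0 (mod 9): gcd(20, 9) = 1; 0 - 9 = -9, which IS divisible by 1, so compatible.
    Write x = 9 + 20·t and substitute into x ≡ 0 (mod 9): 20·t ≡ 0 − 9 = -9 (mod 9).
    Reduce coefficients mod 9: 2·t ≡ 0 (mod 9).
    The inverse of 2 mod 9 is 5 (since 2·5 = 10 = 1·9 + 1), so t ≡ 5·0 = 0 ≡ 0 (mod 9).
    Then x = 9 + 20·0 = 9, valid modulo lcm(20, 9) = 180: x ≡ 9 (mod 180).
  Combine with x ≡ 9 (mod 15): gcd(180, 15) = 15; 9 - 9 = 0, which IS divisible by 15, so compatible.
    Write x = 9 + 180·t and substitute into x ≡ 9 (mod 15): 180·t ≡ 9 − 9 = 0 (mod 15).
    Divide the congruence (and modulus) by g = 15: 12·t ≡ 0 (mod 1).
    Modulo 1 every t works; take t = 0.
    Then x = 9 + 180·0 = 9, valid modulo lcm(180, 15) = 180: x ≡ 9 (mod 180).
Verify: 9 mod 20 = 9, 9 mod 9 = 0, 9 mod 15 = 9.

x ≡ 9 (mod 180).


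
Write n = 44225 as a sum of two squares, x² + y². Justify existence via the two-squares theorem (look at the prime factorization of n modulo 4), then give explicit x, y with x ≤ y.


Step 1: Factor n = 44225 = 5^2 · 29 · 61.
Step 2: Check the mod-4 condition on each prime factor: 5 ≡ 1 (mod 4), exponent 2; 29 ≡ 1 (mod 4), exponent 1; 61 ≡ 1 (mod 4), exponent 1.
All primes ≡ 3 (mod 4) appear to even exponent (or don't appear), so by the two-squares theorem n IS expressible as a sum of two squares.
Step 3: Build a representation. Group n = k² · m with k = 5 and m = 29 · 61 = 1769 (a product of primes ≡ 1 (mod 4)); a representation of m scales to one of n via (k·x)² + (k·y)² = k²(x² + y²). Each prime p ≡ 1 (mod 4) is itself a sum of two squares; find a² by testing p − a² for a perfect square:
  29: 29 − 1² = 28, 29 − 2² = 25 = 5² ⇒ 29 = 2² + 5².
  61: 61 − 1² = 60, 61 − 2² = 57, 61 − 3² = 52, 61 − 4² = 45, 61 − 5² = 36 = 6² ⇒ 61 = 5² + 6².
  Combine using the Brahmagupta–Fibonacci identity (a² + b²)(c² + d²) = (ac − bd)² + (ad + bc)² = (ac + bd)² + (ad − bc)²:
  29 · 61 = 1769: from (2² + 5²)(5² + 6²), take (2·5 − 5·6, 2·6 + 5·5) = (10 − 30, 12 + 25) = (-20, 37); dropping signs (only squares matter) gives (20, 37); check 20² + 37² = 400 + 1369 = 1769 ✓.
  Scale by k = 5: (5·20, 5·37) = (100, 185).
Step 4: Order so x ≤ y and verify: 100² + 185² = 10000 + 34225 = 44225 = n. ✓

n = 44225 = 100² + 185² (one valid representation with x ≤ y).


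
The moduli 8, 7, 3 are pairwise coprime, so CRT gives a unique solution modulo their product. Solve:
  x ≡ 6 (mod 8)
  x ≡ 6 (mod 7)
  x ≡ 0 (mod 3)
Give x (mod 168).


Moduli 8, 7, 3 are pairwise coprime; by CRT there is a unique solution modulo M = 8 · 7 · 3 = 168.
Solve pairwise, accumulating the modulus:
  Start with x ≡ 6 (mod 8).
  Combine with x ≡ 6 (mod 7): since gcd(8, 7) = 1, we get a unique residue mod 56.
    Write x = 6 + 8·t and substitute into x ≡ 6 (mod 7): 8·t ≡ 6 − 6 = 0 (mod 7).
    Reduce coefficients mod 7: 1·t ≡ 0 (mod 7).
    So t ≡ 0 (mod 7).
    Then x = 6 + 8·0 = 6, valid modulo lcm(8, 7) = 56: x ≡ 6 (mod 56).
  Combine with x ≡ 0 (mod 3): since gcd(56, 3) = 1, we get a unique residue mod 168.
    Write x = 6 + 56·t and substitute into x ≡ 0 (mod 3): 56·t ≡ 0 − 6 = -6 (mod 3).
    Reduce coefficients mod 3: 2·t ≡ 0 (mod 3).
    The inverse of 2 mod 3 is 2 (since 2·2 = 4 = 1·3 + 1), so t ≡ 2·0 = 0 ≡ 0 (mod 3).
    Then x = 6 + 56·0 = 6, valid modulo lcm(56, 3) = 168: x ≡ 6 (mod 168).
Verify: 6 mod 8 = 6 ✓, 6 mod 7 = 6 ✓, 6 mod 3 = 0 ✓.

x ≡ 6 (mod 168).


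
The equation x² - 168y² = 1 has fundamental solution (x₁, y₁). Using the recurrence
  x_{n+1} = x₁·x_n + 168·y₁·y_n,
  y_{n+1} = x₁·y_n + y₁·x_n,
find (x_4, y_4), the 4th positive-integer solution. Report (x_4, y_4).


Step 1: Find the fundamental solution (x₁, y₁) of x² - 168y² = 1.
  Expand √168 as a continued fraction. a₀ = ⌊√168⌋ = 12; iterate m_{k+1} = d_k·a_k − m_k, d_{k+1} = (168 − m_{k+1}²)/d_k, a_{k+1} = ⌊(a₀ + m_{k+1})/d_{k+1}⌋ (starting m₀ = 0, d₀ = 1), with convergents p_k = a_k·p_{k-1} + p_{k-2}, q_k = a_k·q_{k-1} + q_{k-2} (p₋₁ = 1, q₋₁ = 0):
  k = 0: a₀ = 12; p₀/q₀ = 12/1; p₀² − 168·q₀² = 144 − 168 = -24.
  k = 1: m = 12, d = 24, a = ⌊(12 + 12)/24⌋ = 1; p/q = (1·12 + 1)/(1·1 + 0) = 13/1; p² − 168·q² = 169 − 168 = 1.
  The first convergent with p² − 168·q² = 1 gives the fundamental solution (x₁, y₁) = (13, 1).
Step 2: Apply the recurrence (x_{n+1}, y_{n+1}) = (x₁x_n + 168y₁y_n, x₁y_n + y₁x_n) repeatedly.
  From (x_1, y_1) = (13, 1): x_2 = 13·13 + 168·1·1 = 337; y_2 = 13·1 + 1·13 = 26.
  From (x_2, y_2) = (337, 26): x_3 = 13·337 + 168·1·26 = 8749; y_3 = 13·26 + 1·337 = 675.
  From (x_3, y_3) = (8749, 675): x_4 = 13·8749 + 168·1·675 = 227137; y_4 = 13·675 + 1·8749 = 17524.
Step 3: Verify x_4² - 168·y_4² = 51591216769 - 51591216768 = 1 (should be 1). ✓

(x_1, y_1) = (13, 1); (x_4, y_4) = (227137, 17524).


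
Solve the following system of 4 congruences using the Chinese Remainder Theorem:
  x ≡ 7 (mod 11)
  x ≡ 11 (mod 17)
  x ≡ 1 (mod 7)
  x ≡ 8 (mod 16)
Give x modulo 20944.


Product of moduli M = 11 · 17 · 7 · 16 = 20944.
Merge one congruence at a time:
  Start: x ≡ 7 (mod 11).
  Combine with x ≡ 11 (mod 17); new modulus lcm = 187.
    Write x = 7 + 11·t and substitute into x ≡ 11 (mod 17): 11·t ≡ 11 − 7 = 4 (mod 17).
    The inverse of 11 mod 17 is 14 (since 11·14 = 154 = 9·17 + 1), so t ≡ 14·4 = 56 ≡ 5 (mod 17).
    Then x = 7 + 11·5 = 62, valid modulo lcm(11, 17) = 187: x ≡ 62 (mod 187).
  Combine with x ≡ 1 (mod 7); new modulus lcm = 1309.
    Write x = 62 + 187·t and substitute into x ≡ 1 (mod 7): 187·t ≡ 1 − 62 = -61 (mod 7).
    Reduce coefficients mod 7: 5·t ≡ 2 (mod 7).
    The inverse of 5 mod 7 is 3 (since 5·3 = 15 = 2·7 + 1), so t ≡ 3·2 = 6 ≡ 6 (mod 7).
    Then x = 62 + 187·6 = 1184, valid modulo lcm(187, 7) = 1309: x ≡ 1184 (mod 1309).
  Combine with x ≡ 8 (mod 16); new modulus lcm = 20944.
    Write x = 1184 + 1309·t and substitute into x ≡ 8 (mod 16): 1309·t ≡ 8 − 1184 = -1176 (mod 16).
    Reduce coefficients mod 16: 13·t ≡ 8 (mod 16).
    The inverse of 13 mod 16 is 5 (since 13·5 = 65 = 4·16 + 1), so t ≡ 5·8 = 40 ≡ 8 (mod 16).
    Then x = 1184 + 1309·8 = 11656, valid modulo lcm(1309, 16) = 20944: x ≡ 11656 (mod 20944).
Verify against each original: 11656 mod 11 = 7, 11656 mod 17 = 11, 11656 mod 7 = 1, 11656 mod 16 = 8.

x ≡ 11656 (mod 20944).


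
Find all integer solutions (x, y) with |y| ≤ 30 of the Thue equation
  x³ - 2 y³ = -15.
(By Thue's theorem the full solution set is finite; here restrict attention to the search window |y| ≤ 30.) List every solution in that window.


The equation is x³ - 2y³ = -15. For fixed y, x³ = 2·y³ − 15, so a solution requires the RHS to be a perfect cube.
Strategy: iterate y from -30 to 30, compute RHS = 2·y³ − 15, and check whether it is a (positive or negative) perfect cube.
Check small values of y:
  y = 0: RHS = -15 is not a perfect cube.
  y = 1: RHS = -13 is not a perfect cube.
  y = -1: RHS = -17 is not a perfect cube.
  y = 2: RHS = 1 = (1)³ ⇒ x = 1 works.
  y = -2: RHS = -31 is not a perfect cube.
  y = 3: RHS = 39 is not a perfect cube.
  y = -3: RHS = -69 is not a perfect cube.
Continuing the search up to |y| = 30 finds no further solutions beyond those listed.
Collected solutions: (1, 2).

Solutions (with |y| ≤ 30): (1, 2).


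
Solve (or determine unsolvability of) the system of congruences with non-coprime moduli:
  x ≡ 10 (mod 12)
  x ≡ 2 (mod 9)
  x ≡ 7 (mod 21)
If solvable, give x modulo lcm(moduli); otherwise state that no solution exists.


Moduli 12, 9, 21 are not pairwise coprime, so CRT works modulo lcm(m_i) when all pairwise compatibility conditions hold.
Pairwise compatibility: gcd(m_i, m_j) must divide a_i - a_j for every pair.
Merge one congruence at a time:
  Start: x ≡ 10 (mod 12).
  Combine with x ≡ 2 (mod 9): gcd(12, 9) = 3, and 2 - 10 = -8 is NOT divisible by 3.
    ⇒ system is inconsistent (no integer solution).

No solution (the system is inconsistent).


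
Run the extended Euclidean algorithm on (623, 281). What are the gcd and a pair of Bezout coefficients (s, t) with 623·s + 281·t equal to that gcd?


Euclidean algorithm on (623, 281) — divide until remainder is 0:
  623 = 2 · 281 + 61
  281 = 4 · 61 + 37
  61 = 1 · 37 + 24
  37 = 1 · 24 + 13
  24 = 1 · 13 + 11
  13 = 1 · 11 + 2
  11 = 5 · 2 + 1
  2 = 2 · 1 + 0
gcd(623, 281) = 1.
Track Bezout coefficients alongside the remainders: start with r₀ = 623 = a·1 + b·0 (s = 1, t = 0) and r₁ = 281 = a·0 + b·1 (s = 0, t = 1); each new remainder r_{k+1} = r_{k-1} − q_k·r_k inherits s_{k+1} = s_{k-1} − q_k·s_k, t_{k+1} = t_{k-1} − q_k·t_k, so r_k = a·s_k + b·t_k at every step:
  q = 2: r = 61, s = 1 − 2·0 = 1, t = 0 − 2·1 = -2  (check: 623·1 + 281·(-2) = 61)
  q = 4: r = 37, s = 0 − 4·1 = -4, t = 1 − 4·(-2) = 9  (check: 623·(-4) + 281·9 = 37)
  q = 1: r = 24, s = 1 − 1·(-4) = 5, t = -2 − 1·9 = -11  (check: 623·5 + 281·(-11) = 24)
  q = 1: r = 13, s = -4 − 1·5 = -9, t = 9 − 1·(-11) = 20  (check: 623·(-9) + 281·20 = 13)
  q = 1: r = 11, s = 5 − 1·(-9) = 14, t = -11 − 1·20 = -31  (check: 623·14 + 281·(-31) = 11)
  q = 1: r = 2, s = -9 − 1·14 = -23, t = 20 − 1·(-31) = 51  (check: 623·(-23) + 281·51 = 2)
  q = 5: r = 1, s = 14 − 5·(-23) = 129, t = -31 − 5·51 = -286  (check: 623·129 + 281·(-286) = 1)
The row with r = 1 (the gcd) gives the Bezout coefficients s = 129, t = -286.
Result: 623 · (129) + 281 · (-286) = 1.

gcd(623, 281) = 1; s = 129, t = -286 (check: 623·129 + 281·(-286) = 1).


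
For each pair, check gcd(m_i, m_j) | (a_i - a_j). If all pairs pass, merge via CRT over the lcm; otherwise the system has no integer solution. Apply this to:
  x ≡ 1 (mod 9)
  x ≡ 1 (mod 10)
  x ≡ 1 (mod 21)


Moduli 9, 10, 21 are not pairwise coprime, so CRT works modulo lcm(m_i) when all pairwise compatibility conditions hold.
Pairwise compatibility: gcd(m_i, m_j) must divide a_i - a_j for every pair.
Merge one congruence at a time:
  Start: x ≡ 1 (mod 9).
  Combine with x ≡ 1 (mod 10): gcd(9, 10) = 1; 1 - 1 = 0, which IS divisible by 1, so compatible.
    Write x = 1 + 9·t and substitute into x ≡ 1 (mod 10): 9·t ≡ 1 − 1 = 0 (mod 10).
    The inverse of 9 mod 10 is 9 (since 9·9 = 81 = 8·10 + 1), so t ≡ 9·0 = 0 ≡ 0 (mod 10).
    Then x = 1 + 9·0 = 1, valid modulo lcm(9, 10) = 90: x ≡ 1 (mod 90).
  Combine with x ≡ 1 (mod 21): gcd(90, 21) = 3; 1 - 1 = 0, which IS divisible by 3, so compatible.
    Write x = 1 + 90·t and substitute into x ≡ 1 (mod 21): 90·t ≡ 1 − 1 = 0 (mod 21).
    Divide the congruence (and modulus) by g = 3: 30·t ≡ 0 (mod 7).
    Reduce coefficients mod 7: 2·t ≡ 0 (mod 7).
    The inverse of 2 mod 7 is 4 (since 2·4 = 8 = 1·7 + 1), so t ≡ 4·0 = 0 ≡ 0 (mod 7).
    Then x = 1 + 90·0 = 1, valid modulo lcm(90, 21) = 630: x ≡ 1 (mod 630).
Verify: 1 mod 9 = 1, 1 mod 10 = 1, 1 mod 21 = 1.

x ≡ 1 (mod 630).


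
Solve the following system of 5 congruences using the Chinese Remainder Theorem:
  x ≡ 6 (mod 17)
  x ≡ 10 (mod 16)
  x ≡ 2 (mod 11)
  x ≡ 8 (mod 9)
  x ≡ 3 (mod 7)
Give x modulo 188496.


Product of moduli M = 17 · 16 · 11 · 9 · 7 = 188496.
Merge one congruence at a time:
  Start: x ≡ 6 (mod 17).
  Combine with x ≡ 10 (mod 16); new modulus lcm = 272.
    Write x = 6 + 17·t and substitute into x ≡ 10 (mod 16): 17·t ≡ 10 − 6 = 4 (mod 16).
    Reduce coefficients mod 16: 1·t ≡ 4 (mod 16).
    So t ≡ 4 (mod 16).
    Then x = 6 + 17·4 = 74, valid modulo lcm(17, 16) = 272: x ≡ 74 (mod 272).
  Combine with x ≡ 2 (mod 11); new modulus lcm = 2992.
    Write x = 74 + 272·t and substitute into x ≡ 2 (mod 11): 272·t ≡ 2 − 74 = -72 (mod 11).
    Reduce coefficients mod 11: 8·t ≡ 5 (mod 11).
    The inverse of 8 mod 11 is 7 (since 8·7 = 56 = 5·11 + 1), so t ≡ 7·5 = 35 ≡ 2 (mod 11).
    Then x = 74 + 272·2 = 618, valid modulo lcm(272, 11) = 2992: x ≡ 618 (mod 2992).
  Combine with x ≡ 8 (mod 9); new modulus lcm = 26928.
    Write x = 618 + 2992·t and substitute into x ≡ 8 (mod 9): 2992·t ≡ 8 − 618 = -610 (mod 9).
    Reduce coefficients mod 9: 4·t ≡ 2 (mod 9).
    The inverse of 4 mod 9 is 7 (since 4·7 = 28 = 3·9 + 1), so t ≡ 7·2 = 14 ≡ 5 (mod 9).
    Then x = 618 + 2992·5 = 15578, valid modulo lcm(2992, 9) = 26928: x ≡ 15578 (mod 26928).
  Combine with x ≡ 3 (mod 7); new modulus lcm = 188496.
    Write x = 15578 + 26928·t and substitute into x ≡ 3 (mod 7): 26928·t ≡ 3 − 15578 = -15575 (mod 7).
    Reduce coefficients mod 7: 6·t ≡ 0 (mod 7).
    The inverse of 6 mod 7 is 6 (since 6·6 = 36 = 5·7 + 1), so t ≡ 6·0 = 0 ≡ 0 (mod 7).
    Then x = 15578 + 26928·0 = 15578, valid modulo lcm(26928, 7) = 188496: x ≡ 15578 (mod 188496).
Verify against each original: 15578 mod 17 = 6, 15578 mod 16 = 10, 15578 mod 11 = 2, 15578 mod 9 = 8, 15578 mod 7 = 3.

x ≡ 15578 (mod 188496).


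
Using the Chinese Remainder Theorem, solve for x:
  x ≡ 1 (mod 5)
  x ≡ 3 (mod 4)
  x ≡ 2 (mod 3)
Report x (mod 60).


Moduli 5, 4, 3 are pairwise coprime; by CRT there is a unique solution modulo M = 5 · 4 · 3 = 60.
Solve pairwise, accumulating the modulus:
  Start with x ≡ 1 (mod 5).
  Combine with x ≡ 3 (mod 4): since gcd(5, 4) = 1, we get a unique residue mod 20.
    Write x = 1 + 5·t and substitute into x ≡ 3 (mod 4): 5·t ≡ 3 − 1 = 2 (mod 4).
    Reduce coefficients mod 4: 1·t ≡ 2 (mod 4).
    So t ≡ 2 (mod 4).
    Then x = 1 + 5·2 = 11, valid modulo lcm(5, 4) = 20: x ≡ 11 (mod 20).
  Combine with x ≡ 2 (mod 3): since gcd(20, 3) = 1, we get a unique residue mod 60.
    Write x = 11 + 20·t and substitute into x ≡ 2 (mod 3): 20·t ≡ 2 − 11 = -9 (mod 3).
    Reduce coefficients mod 3: 2·t ≡ 0 (mod 3).
    The inverse of 2 mod 3 is 2 (since 2·2 = 4 = 1·3 + 1), so t ≡ 2·0 = 0 ≡ 0 (mod 3).
    Then x = 11 + 20·0 = 11, valid modulo lcm(20, 3) = 60: x ≡ 11 (mod 60).
Verify: 11 mod 5 = 1 ✓, 11 mod 4 = 3 ✓, 11 mod 3 = 2 ✓.

x ≡ 11 (mod 60).


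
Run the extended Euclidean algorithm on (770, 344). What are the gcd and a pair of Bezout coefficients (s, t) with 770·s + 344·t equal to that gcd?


Euclidean algorithm on (770, 344) — divide until remainder is 0:
  770 = 2 · 344 + 82
  344 = 4 · 82 + 16
  82 = 5 · 16 + 2
  16 = 8 · 2 + 0
gcd(770, 344) = 2.
Track Bezout coefficients alongside the remainders: start with r₀ = 770 = a·1 + b·0 (s = 1, t = 0) and r₁ = 344 = a·0 + b·1 (s = 0, t = 1); each new remainder r_{k+1} = r_{k-1} − q_k·r_k inherits s_{k+1} = s_{k-1} − q_k·s_k, t_{k+1} = t_{k-1} − q_k·t_k, so r_k = a·s_k + b·t_k at every step:
  q = 2: r = 82, s = 1 − 2·0 = 1, t = 0 − 2·1 = -2  (check: 770·1 + 344·(-2) = 82)
  q = 4: r = 16, s = 0 − 4·1 = -4, t = 1 − 4·(-2) = 9  (check: 770·(-4) + 344·9 = 16)
  q = 5: r = 2, s = 1 − 5·(-4) = 21, t = -2 − 5·9 = -47  (check: 770·21 + 344·(-47) = 2)
The row with r = 2 (the gcd) gives the Bezout coefficients s = 21, t = -47.
Result: 770 · (21) + 344 · (-47) = 2.

gcd(770, 344) = 2; s = 21, t = -47 (check: 770·21 + 344·(-47) = 2).


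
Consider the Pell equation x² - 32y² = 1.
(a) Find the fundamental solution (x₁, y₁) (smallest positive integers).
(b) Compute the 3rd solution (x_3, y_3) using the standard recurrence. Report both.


Step 1: Find the fundamental solution (x₁, y₁) of x² - 32y² = 1.
  Expand √32 as a continued fraction. a₀ = ⌊√32⌋ = 5; iterate m_{k+1} = d_k·a_k − m_k, d_{k+1} = (32 − m_{k+1}²)/d_k, a_{k+1} = ⌊(a₀ + m_{k+1})/d_{k+1}⌋ (starting m₀ = 0, d₀ = 1), with convergents p_k = a_k·p_{k-1} + p_{k-2}, q_k = a_k·q_{k-1} + q_{k-2} (p₋₁ = 1, q₋₁ = 0):
  k = 0: a₀ = 5; p₀/q₀ = 5/1; p₀² − 32·q₀² = 25 − 32 = -7.
  k = 1: m = 5, d = 7, a = ⌊(5 + 5)/7⌋ = 1; p/q = (1·5 + 1)/(1·1 + 0) = 6/1; p² − 32·q² = 36 − 32 = 4.
  k = 2: m = 2, d = 4, a = ⌊(5 + 2)/4⌋ = 1; p/q = (1·6 + 5)/(1·1 + 1) = 11/2; p² − 32·q² = 121 − 128 = -7.
  k = 3: m = 2, d = 7, a = ⌊(5 + 2)/7⌋ = 1; p/q = (1·11 + 6)/(1·2 + 1) = 17/3; p² − 32·q² = 289 − 288 = 1.
  The first convergent with p² − 32·q² = 1 gives the fundamental solution (x₁, y₁) = (17, 3).
Step 2: Apply the recurrence (x_{n+1}, y_{n+1}) = (x₁x_n + 32y₁y_n, x₁y_n + y₁x_n) repeatedly.
  From (x_1, y_1) = (17, 3): x_2 = 17·17 + 32·3·3 = 577; y_2 = 17·3 + 3·17 = 102.
  From (x_2, y_2) = (577, 102): x_3 = 17·577 + 32·3·102 = 19601; y_3 = 17·102 + 3·577 = 3465.
Step 3: Verify x_3² - 32·y_3² = 384199201 - 384199200 = 1 (should be 1). ✓

(x_1, y_1) = (17, 3); (x_3, y_3) = (19601, 3465).


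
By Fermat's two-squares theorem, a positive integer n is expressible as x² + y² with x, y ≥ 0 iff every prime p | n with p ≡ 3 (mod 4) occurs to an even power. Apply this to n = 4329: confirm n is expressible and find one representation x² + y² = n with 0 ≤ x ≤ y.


Step 1: Factor n = 4329 = 3^2 · 13 · 37.
Step 2: Check the mod-4 condition on each prime factor: 3 ≡ 3 (mod 4), exponent 2 (must be even); 13 ≡ 1 (mod 4), exponent 1; 37 ≡ 1 (mod 4), exponent 1.
All primes ≡ 3 (mod 4) appear to even exponent (or don't appear), so by the two-squares theorem n IS expressible as a sum of two squares.
Step 3: Build a representation. Group n = k² · m with k = 3 and m = 13 · 37 = 481 (a product of primes ≡ 1 (mod 4)); a representation of m scales to one of n via (k·x)² + (k·y)² = k²(x² + y²). Each prime p ≡ 1 (mod 4) is itself a sum of two squares; find a² by testing p − a² for a perfect square:
  13: 13 − 1² = 12, 13 − 2² = 9 = 3² ⇒ 13 = 2² + 3².
  37: 37 − 1² = 36 = 6² ⇒ 37 = 1² + 6².
  Combine using the Brahmagupta–Fibonacci identity (a² + b²)(c² + d²) = (ac − bd)² + (ad + bc)² = (ac + bd)² + (ad − bc)²:
  13 · 37 = 481: from (2² + 3²)(1² + 6²), take (2·1 − 3·6, 2·6 + 3·1) = (2 − 18, 12 + 3) = (-16, 15); dropping signs (only squares matter) gives (16, 15); check 16² + 15² = 256 + 225 = 481 ✓.
  Scale by k = 3: (3·16, 3·15) = (48, 45).
Step 4: Order so x ≤ y and verify: 45² + 48² = 2025 + 2304 = 4329 = n. ✓

n = 4329 = 45² + 48² (one valid representation with x ≤ y).


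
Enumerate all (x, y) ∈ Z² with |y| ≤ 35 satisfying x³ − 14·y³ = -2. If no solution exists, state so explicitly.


The equation is x³ - 14y³ = -2. For fixed y, x³ = 14·y³ − 2, so a solution requires the RHS to be a perfect cube.
Strategy: iterate y from -35 to 35, compute RHS = 14·y³ − 2, and check whether it is a (positive or negative) perfect cube.
Check small values of y:
  y = 0: RHS = -2 is not a perfect cube.
  y = 1: RHS = 12 is not a perfect cube.
  y = -1: RHS = -16 is not a perfect cube.
  y = 2: RHS = 110 is not a perfect cube.
  y = -2: RHS = -114 is not a perfect cube.
  y = 3: RHS = 376 is not a perfect cube.
  y = -3: RHS = -380 is not a perfect cube.
Continuing the search up to |y| = 35 finds no solutions either.
No (x, y) in the scanned range satisfies the equation.

No integer solutions with |y| ≤ 35.


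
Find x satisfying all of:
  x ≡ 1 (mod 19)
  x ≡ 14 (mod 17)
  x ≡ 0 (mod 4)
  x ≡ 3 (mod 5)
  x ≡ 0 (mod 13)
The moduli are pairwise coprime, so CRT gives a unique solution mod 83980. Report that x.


Product of moduli M = 19 · 17 · 4 · 5 · 13 = 83980.
Merge one congruence at a time:
  Start: x ≡ 1 (mod 19).
  Combine with x ≡ 14 (mod 17); new modulus lcm = 323.
    Write x = 1 + 19·t and substitute into x ≡ 14 (mod 17): 19·t ≡ 14 − 1 = 13 (mod 17).
    Reduce coefficients mod 17: 2·t ≡ 13 (mod 17).
    The inverse of 2 mod 17 is 9 (since 2·9 = 18 = 1·17 + 1), so t ≡ 9·13 = 117 ≡ 15 (mod 17).
    Then x = 1 + 19·15 = 286, valid modulo lcm(19, 17) = 323: x ≡ 286 (mod 323).
  Combine with x ≡ 0 (mod 4); new modulus lcm = 1292.
    Write x = 286 + 323·t and substitute into x ≡ 0 (mod 4): 323·t ≡ 0 − 286 = -286 (mod 4).
    Reduce coefficients mod 4: 3·t ≡ 2 (mod 4).
    The inverse of 3 mod 4 is 3 (since 3·3 = 9 = 2·4 + 1), so t ≡ 3·2 = 6 ≡ 2 (mod 4).
    Then x = 286 + 323·2 = 932, valid modulo lcm(323, 4) = 1292: x ≡ 932 (mod 1292).
  Combine with x ≡ 3 (mod 5); new modulus lcm = 6460.
    Write x = 932 + 1292·t and substitute into x ≡ 3 (mod 5): 1292·t ≡ 3 − 932 = -929 (mod 5).
    Reduce coefficients mod 5: 2·t ≡ 1 (mod 5).
    The inverse of 2 mod 5 is 3 (since 2·3 = 6 = 1·5 + 1), so t ≡ 3·1 = 3 ≡ 3 (mod 5).
    Then x = 932 + 1292·3 = 4808, valid modulo lcm(1292, 5) = 6460: x ≡ 4808 (mod 6460).
  Combine with x ≡ 0 (mod 13); new modulus lcm = 83980.
    Write x = 4808 + 6460·t and substitute into x ≡ 0 (mod 13): 6460·t ≡ 0 − 4808 = -4808 (mod 13).
    Reduce coefficients mod 13: 12·t ≡ 2 (mod 13).
    The inverse of 12 mod 13 is 12 (since 12·12 = 144 = 11·13 + 1), so t ≡ 12·2 = 24 ≡ 11 (mod 13).
    Then x = 4808 + 6460·11 = 75868, valid modulo lcm(6460, 13) = 83980: x ≡ 75868 (mod 83980).
Verify against each original: 75868 mod 19 = 1, 75868 mod 17 = 14, 75868 mod 4 = 0, 75868 mod 5 = 3, 75868 mod 13 = 0.

x ≡ 75868 (mod 83980).
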